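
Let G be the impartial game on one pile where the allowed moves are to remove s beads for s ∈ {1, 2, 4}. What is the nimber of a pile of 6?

0

Build the Grundy sequence with g(k) = mex{g(k−s) : s ∈ {1, 2, 4}, s ≤ k}:
k:     0  1  2  3  4  5  6
g(k):  0  1  2  0  1  2  0
So g(6) = 0.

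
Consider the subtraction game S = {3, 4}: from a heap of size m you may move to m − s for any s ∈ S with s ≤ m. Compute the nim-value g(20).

2

Build the Grundy sequence with g(k) = mex{g(k−s) : s ∈ {3, 4}, s ≤ k}:
k:     0  1  2  3  4  5  6  7  8  9 10 11 12 13 14 15 16 17 18 19 20
g(k):  0  0  0  1  1  1  2  0  0  0  1  1  1  2  0  0  0  1  1  1  2
So g(20) = 2.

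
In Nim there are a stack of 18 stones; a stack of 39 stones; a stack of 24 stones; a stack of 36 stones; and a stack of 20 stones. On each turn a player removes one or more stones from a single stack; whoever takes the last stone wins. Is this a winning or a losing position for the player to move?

Nim-sum: 18 XOR 39 XOR 24 XOR 36 XOR 20 = 29.
The nim-sum is 29 ≠ 0, so this is an N-position: the player to move can win.

Winning position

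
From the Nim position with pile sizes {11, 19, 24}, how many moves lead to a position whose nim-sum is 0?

0

Compute the nim-sum pairwise:
11 ⊕ 19 = 24
24 ⊕ 24 = 0
The nim-sum is already 0, so every move leaves a nonzero nim-sum — there are no winning moves.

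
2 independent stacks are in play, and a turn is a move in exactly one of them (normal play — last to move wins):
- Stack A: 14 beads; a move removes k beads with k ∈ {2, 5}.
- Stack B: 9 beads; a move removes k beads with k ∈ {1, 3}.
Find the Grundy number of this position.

For stack A, compute g(0), g(1), … with moves {2, 5}:
k:     0  1  2  3  4  5  6  7  8  9 10 11 12 13 14
g(k):  0  0  1  1  0  2  1  0  0  1  1  0  2  1  0
So g(14) = 0.
Build the Grundy sequence for stack B with g(k) = mex{g(k−s) : s ∈ {1, 3}, s ≤ k}:
g(0) = mex{} = 0
g(1) = mex{0} = 1
g(2) = mex{1} = 0
g(3) = mex{0} = 1
g(4) = mex{1} = 0
g(5) = mex{0} = 1
g(6) = mex{1} = 0
g(7) = mex{0} = 1
g(8) = mex{1} = 0
g(9) = mex{0} = 1
So g(9) = 1.
The value of a disjunctive sum is the nim-sum of the parts.
Combined value = 0 XOR 1 = 1.

1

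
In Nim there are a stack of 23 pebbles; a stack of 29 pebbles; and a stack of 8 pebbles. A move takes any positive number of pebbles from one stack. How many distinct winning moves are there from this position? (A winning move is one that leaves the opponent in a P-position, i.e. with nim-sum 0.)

1

Nim-sum: 23 XOR 29 XOR 8 = 2.
The overall nim-sum is X = 2. A stack of size p has a winning move iff p XOR X < p (reduce it to p XOR X).
  23: 23 XOR 2 = 21 < 23 — winning move (to 21).
  29: 29 XOR 2 = 31 ≥ 29 — no move.
  8: 8 XOR 2 = 10 ≥ 8 — no move.
That gives 1 winning move.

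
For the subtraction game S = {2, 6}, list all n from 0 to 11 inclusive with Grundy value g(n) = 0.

0, 1, 4, 5, 8, 9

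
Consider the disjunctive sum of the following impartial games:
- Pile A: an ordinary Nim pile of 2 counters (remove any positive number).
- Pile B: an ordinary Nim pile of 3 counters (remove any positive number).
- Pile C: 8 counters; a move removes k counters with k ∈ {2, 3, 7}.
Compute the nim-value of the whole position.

0

Pile A is a plain Nim pile of size 2, so its Grundy value is 2.
Pile B is a plain Nim pile of size 3, so its Grundy value is 3.
Build the Grundy sequence for pile C with g(k) = mex{g(k−s) : s ∈ {2, 3, 7}, s ≤ k}:
k:     0  1  2  3  4  5  6  7  8
g(k):  0  0  1  1  2  0  0  1  1
So g(8) = 1.
By the Sprague-Grundy theorem, the Grundy value of a sum of independent games is the XOR of the component values.
Combined value = 2 XOR 3 XOR 1 = 0.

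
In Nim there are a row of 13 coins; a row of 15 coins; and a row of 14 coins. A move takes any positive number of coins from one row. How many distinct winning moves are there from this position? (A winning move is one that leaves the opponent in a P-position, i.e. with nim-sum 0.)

3

Compute the nim-sum pairwise:
13 ^ 15 = 2
2 ^ 14 = 12
The overall nim-sum is X = 12. A row of size p has a winning move iff p XOR X < p (reduce it to p XOR X).
  13: 13 XOR 12 = 1 < 13 — winning move (to 1).
  15: 15 XOR 12 = 3 < 15 — winning move (to 3).
  14: 14 XOR 12 = 2 < 14 — winning move (to 2).
That gives 3 winning moves.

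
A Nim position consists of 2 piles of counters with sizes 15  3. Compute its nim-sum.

12

Nim-sum: 15 ⊕ 3 = 12.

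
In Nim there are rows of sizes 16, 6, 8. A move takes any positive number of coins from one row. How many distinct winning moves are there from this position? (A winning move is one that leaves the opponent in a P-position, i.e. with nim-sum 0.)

Compute the nim-sum pairwise:
16 ⊕ 6 = 22
22 ⊕ 8 = 30
The overall nim-sum is X = 30. A row of size p has a winning move iff p XOR X < p (reduce it to p XOR X).
  16: 16 XOR 30 = 14 < 16 — winning move (to 14).
  6: 6 XOR 30 = 24 ≥ 6 — no move.
  8: 8 XOR 30 = 22 ≥ 8 — no move.
That gives 1 winning move.

1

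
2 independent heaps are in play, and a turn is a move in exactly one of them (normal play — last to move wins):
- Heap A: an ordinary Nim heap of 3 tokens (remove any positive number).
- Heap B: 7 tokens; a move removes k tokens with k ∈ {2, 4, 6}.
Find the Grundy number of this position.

Heap A is a plain Nim heap of size 3, so its Grundy value is 3.
For heap B, compute g(0), g(1), … with moves {2, 4, 6}:
g(0) = mex{} = 0
g(1) = mex{} = 0
g(2) = mex{0} = 1
g(3) = mex{0} = 1
g(4) = mex{0,1} = 2
g(5) = mex{0,1} = 2
g(6) = mex{0,1,2} = 3
g(7) = mex{0,1,2} = 3
So g(7) = 3.
By the Sprague-Grundy theorem, the Grundy value of a sum of independent games is the XOR of the component values.
Combined value = 3 ⊕ 3 = 0.

0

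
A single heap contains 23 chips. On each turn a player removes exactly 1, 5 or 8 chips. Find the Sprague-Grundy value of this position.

2

Compute g(0), g(1), … for moves {1, 5, 8}:
k:     0  1  2  3  4  5  6  7  8  9 10 11 12 13 14 15 16 17 18 19 20 21 22 23
g(k):  0  1  0  1  0  1  0  1  2  3  2  3  2  0  1  0  1  0  1  0  1  2  3  2
So g(23) = 2.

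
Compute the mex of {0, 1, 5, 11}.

2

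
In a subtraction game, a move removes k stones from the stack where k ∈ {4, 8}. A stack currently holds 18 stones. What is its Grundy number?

Grundy values for subtraction set {4, 8}:
k:     0  1  2  3  4  5  6  7  8  9 10 11 12 13 14 15 16 17 18
g(k):  0  0  0  0  1  1  1  1  2  2  2  2  0  0  0  0  1  1  1
So g(18) = 1.

1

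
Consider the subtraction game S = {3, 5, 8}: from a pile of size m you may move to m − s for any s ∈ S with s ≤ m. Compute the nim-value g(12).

0

Build the Grundy sequence with g(k) = mex{g(k−s) : s ∈ {3, 5, 8}, s ≤ k}:
g(0) = mex{} = 0
g(1) = mex{} = 0
g(2) = mex{} = 0
g(3) = mex{0} = 1
g(4) = mex{0} = 1
g(5) = mex{0} = 1
g(6) = mex{0,1} = 2
g(7) = mex{0,1} = 2
g(8) = mex{0,1} = 2
g(9) = mex{0,1,2} = 3
g(10) = mex{0,1,2} = 3
g(11) = mex{1,2} = 0
g(12) = mex{1,2,3} = 0
So g(12) = 0.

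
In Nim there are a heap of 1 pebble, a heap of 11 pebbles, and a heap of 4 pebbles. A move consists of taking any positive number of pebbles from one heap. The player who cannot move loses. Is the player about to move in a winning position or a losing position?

Winning position

Nim-sum: 1 ⊕ 11 ⊕ 4 = 14.
The nim-sum is 14 ≠ 0, so this is an N-position: the player to move can win.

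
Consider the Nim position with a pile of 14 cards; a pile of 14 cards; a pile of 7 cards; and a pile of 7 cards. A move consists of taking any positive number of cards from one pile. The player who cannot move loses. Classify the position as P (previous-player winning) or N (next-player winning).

P-position

Nim-sum: 14 ⊕ 14 ⊕ 7 ⊕ 7 = 0.
The nim-sum is 0, so this is a P-position: the player to move is in a losing position under optimal play.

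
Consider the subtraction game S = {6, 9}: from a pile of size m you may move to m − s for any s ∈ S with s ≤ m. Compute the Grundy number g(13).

2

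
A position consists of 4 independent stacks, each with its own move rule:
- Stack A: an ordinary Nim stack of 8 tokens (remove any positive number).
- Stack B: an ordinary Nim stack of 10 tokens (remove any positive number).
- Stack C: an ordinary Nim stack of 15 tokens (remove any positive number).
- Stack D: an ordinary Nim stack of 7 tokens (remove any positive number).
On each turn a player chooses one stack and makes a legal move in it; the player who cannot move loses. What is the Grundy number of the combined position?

10

Stack A is a plain Nim stack of size 8, so its Grundy value is 8.
Stack B is a plain Nim stack of size 10, so its Grundy value is 10.
Stack C is a plain Nim stack of size 15, so its Grundy value is 15.
Stack D is a plain Nim stack of size 7, so its Grundy value is 7.
The value of a disjunctive sum is the nim-sum of the parts.
Combined value = 8 XOR 10 XOR 15 XOR 7 = 10.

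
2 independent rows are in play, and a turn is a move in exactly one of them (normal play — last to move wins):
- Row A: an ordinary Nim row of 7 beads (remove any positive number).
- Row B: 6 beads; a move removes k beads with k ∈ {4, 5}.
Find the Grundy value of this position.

6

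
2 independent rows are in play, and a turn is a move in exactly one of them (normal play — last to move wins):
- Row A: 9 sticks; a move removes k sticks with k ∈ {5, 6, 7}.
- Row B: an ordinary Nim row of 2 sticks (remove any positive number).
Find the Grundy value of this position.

3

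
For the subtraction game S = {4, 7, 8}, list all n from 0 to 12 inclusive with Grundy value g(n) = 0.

0, 1, 2, 3, 12

Build the Grundy sequence with g(k) = mex{g(k−s) : s ∈ {4, 7, 8}, s ≤ k}:
g(0) = mex{} = 0
g(1) = mex{} = 0
g(2) = mex{} = 0
g(3) = mex{} = 0
g(4) = mex{0} = 1
g(5) = mex{0} = 1
g(6) = mex{0} = 1
g(7) = mex{0} = 1
g(8) = mex{0,1} = 2
g(9) = mex{0,1} = 2
g(10) = mex{0,1} = 2
g(11) = mex{0,1} = 2
g(12) = mex{1,2} = 0
The P-positions (g = 0) in 0..12 are 0, 1, 2, 3, 12.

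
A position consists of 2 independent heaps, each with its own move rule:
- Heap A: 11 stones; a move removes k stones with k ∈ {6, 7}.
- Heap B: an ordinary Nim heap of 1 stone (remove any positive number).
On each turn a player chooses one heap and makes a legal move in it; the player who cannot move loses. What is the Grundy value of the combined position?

0

Grundy values for heap A (subtraction set {6, 7}):
k:     0  1  2  3  4  5  6  7  8  9 10 11
g(k):  0  0  0  0  0  0  1  1  1  1  1  1
So g(11) = 1.
Heap B is a plain Nim heap of size 1, so its Grundy value is 1.
By the Sprague-Grundy theorem, the Grundy value of a sum of independent games is the XOR of the component values.
Combined value = 1 ⊕ 1 = 0.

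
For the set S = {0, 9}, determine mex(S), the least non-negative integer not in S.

0 is in the set but 1 is not, so the mex is 1.

1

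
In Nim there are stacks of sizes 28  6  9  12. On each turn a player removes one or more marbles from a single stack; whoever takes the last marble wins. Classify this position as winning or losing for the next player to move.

Winning position

Compute the nim-sum pairwise:
28 XOR 6 = 26
26 XOR 9 = 19
19 XOR 12 = 31
The nim-sum is 31 ≠ 0, so this is an N-position: the player to move can win.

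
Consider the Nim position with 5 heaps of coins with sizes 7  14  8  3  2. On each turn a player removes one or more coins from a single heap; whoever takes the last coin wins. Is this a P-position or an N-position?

P-position

Write each in binary and XOR column by column:
  0111  (7)
  1110  (14)
  1000  (8)
  0011  (3)
  0010  (2)
  ----
  0000  (0)
The nim-sum is 0, so this is a P-position: the player to move is in a losing position under optimal play.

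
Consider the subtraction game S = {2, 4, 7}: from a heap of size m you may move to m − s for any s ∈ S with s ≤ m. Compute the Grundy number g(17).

1

Build the Grundy sequence with g(k) = mex{g(k−s) : s ∈ {2, 4, 7}, s ≤ k}:
k:     0  1  2  3  4  5  6  7  8  9 10 11 12 13 14 15 16 17
g(k):  0  0  1  1  2  2  0  3  1  0  2  1  0  2  1  0  2  1
So g(17) = 1.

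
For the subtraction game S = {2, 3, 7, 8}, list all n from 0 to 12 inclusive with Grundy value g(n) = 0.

Compute g(0), g(1), … for moves {2, 3, 7, 8}:
k:     0  1  2  3  4  5  6  7  8  9 10 11 12
g(k):  0  0  1  1  2  0  0  1  1  2  0  0  1
The P-positions (g = 0) in 0..12 are 0, 1, 5, 6, 10, 11.

0, 1, 5, 6, 10, 11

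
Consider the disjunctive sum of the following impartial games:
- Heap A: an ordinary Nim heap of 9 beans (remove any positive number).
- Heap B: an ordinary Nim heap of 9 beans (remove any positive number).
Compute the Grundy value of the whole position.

Heap A is a plain Nim heap of size 9, so its Grundy value is 9.
Heap B is a plain Nim heap of size 9, so its Grundy value is 9.
By the Sprague-Grundy theorem, the Grundy value of a sum of independent games is the XOR of the component values.
Combined value = 9 XOR 9 = 0.

0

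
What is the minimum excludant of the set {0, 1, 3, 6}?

The values 0, 1 are all present; 2 is the first non-negative integer missing from the set.

2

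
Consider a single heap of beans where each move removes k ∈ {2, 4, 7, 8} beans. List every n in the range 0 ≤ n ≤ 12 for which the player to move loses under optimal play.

0, 1, 6, 11, 12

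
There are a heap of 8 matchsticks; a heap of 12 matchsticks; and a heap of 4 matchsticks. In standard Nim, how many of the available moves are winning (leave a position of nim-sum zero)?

0

Nim-sum: 8 ^ 12 ^ 4 = 0.
The nim-sum is already 0, so every move leaves a nonzero nim-sum — there are no winning moves.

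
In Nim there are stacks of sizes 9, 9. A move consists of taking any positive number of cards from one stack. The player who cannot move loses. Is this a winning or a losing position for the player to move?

Write each in binary and XOR column by column:
  1001  (9)
  1001  (9)
  ----
  0000  (0)
The nim-sum is 0, so this is a P-position: the player to move is in a losing position under optimal play.

Losing position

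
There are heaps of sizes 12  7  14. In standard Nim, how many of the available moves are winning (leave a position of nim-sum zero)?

3

Compute the nim-sum pairwise:
12 ^ 7 = 11
11 ^ 14 = 5
The overall nim-sum is X = 5. A heap of size p has a winning move iff p XOR X < p (reduce it to p XOR X).
  12: 12 XOR 5 = 9 < 12 — winning move (to 9).
  7: 7 XOR 5 = 2 < 7 — winning move (to 2).
  14: 14 XOR 5 = 11 < 14 — winning move (to 11).
That gives 3 winning moves.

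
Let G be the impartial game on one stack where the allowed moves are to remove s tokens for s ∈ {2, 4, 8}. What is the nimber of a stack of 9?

Grundy values for subtraction set {2, 4, 8}:
g(0) = mex{} = 0
g(1) = mex{} = 0
g(2) = mex{0} = 1
g(3) = mex{0} = 1
g(4) = mex{0,1} = 2
g(5) = mex{0,1} = 2
g(6) = mex{1,2} = 0
g(7) = mex{1,2} = 0
g(8) = mex{0,2} = 1
g(9) = mex{0,2} = 1
So g(9) = 1.

1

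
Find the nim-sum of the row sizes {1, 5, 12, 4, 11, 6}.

1

Nim-sum: 1 ^ 5 ^ 12 ^ 4 ^ 11 ^ 6 = 1.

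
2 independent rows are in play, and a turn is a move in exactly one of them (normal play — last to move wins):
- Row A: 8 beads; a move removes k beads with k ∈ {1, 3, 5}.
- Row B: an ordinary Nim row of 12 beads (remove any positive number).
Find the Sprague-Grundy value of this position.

12

Build the Grundy sequence for row A with g(k) = mex{g(k−s) : s ∈ {1, 3, 5}, s ≤ k}:
g(0) = mex{} = 0
g(1) = mex{0} = 1
g(2) = mex{1} = 0
g(3) = mex{0} = 1
g(4) = mex{1} = 0
g(5) = mex{0} = 1
g(6) = mex{1} = 0
g(7) = mex{0} = 1
g(8) = mex{1} = 0
So g(8) = 0.
Row B is a plain Nim row of size 12, so its Grundy value is 12.
The value of a disjunctive sum is the nim-sum of the parts.
Combined value = 0 ⊕ 12 = 12.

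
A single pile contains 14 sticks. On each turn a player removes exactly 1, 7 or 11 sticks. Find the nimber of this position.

Compute g(0), g(1), … for moves {1, 7, 11}:
g(0) = mex{} = 0
g(1) = mex{0} = 1
g(2) = mex{1} = 0
g(3) = mex{0} = 1
g(4) = mex{1} = 0
g(5) = mex{0} = 1
g(6) = mex{1} = 0
g(7) = mex{0} = 1
g(8) = mex{1} = 0
g(9) = mex{0} = 1
g(10) = mex{1} = 0
g(11) = mex{0} = 1
g(12) = mex{1} = 0
g(13) = mex{0} = 1
g(14) = mex{1} = 0
So g(14) = 0.

0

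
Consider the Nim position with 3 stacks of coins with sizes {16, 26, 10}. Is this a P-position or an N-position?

In binary:
  10000  (16)
  11010  (26)
  01010  (10)
  -----
  00000  (0)
The nim-sum is 0, so this is a P-position: the player to move is in a losing position under optimal play.

P-position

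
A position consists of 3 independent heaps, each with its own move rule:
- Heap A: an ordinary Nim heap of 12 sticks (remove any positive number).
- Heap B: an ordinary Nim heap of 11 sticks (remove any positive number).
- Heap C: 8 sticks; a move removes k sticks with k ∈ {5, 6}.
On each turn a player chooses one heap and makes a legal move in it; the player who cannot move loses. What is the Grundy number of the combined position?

6

Heap A is a plain Nim heap of size 12, so its Grundy value is 12.
Heap B is a plain Nim heap of size 11, so its Grundy value is 11.
Build the Grundy sequence for heap C with g(k) = mex{g(k−s) : s ∈ {5, 6}, s ≤ k}:
g(0) = mex{} = 0
g(1) = mex{} = 0
g(2) = mex{} = 0
g(3) = mex{} = 0
g(4) = mex{} = 0
g(5) = mex{0} = 1
g(6) = mex{0} = 1
g(7) = mex{0} = 1
g(8) = mex{0} = 1
So g(8) = 1.
By the Sprague-Grundy theorem, the Grundy value of a sum of independent games is the XOR of the component values.
Combined value = 12 XOR 11 XOR 1 = 6.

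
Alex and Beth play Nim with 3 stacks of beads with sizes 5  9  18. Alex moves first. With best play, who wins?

Alex wins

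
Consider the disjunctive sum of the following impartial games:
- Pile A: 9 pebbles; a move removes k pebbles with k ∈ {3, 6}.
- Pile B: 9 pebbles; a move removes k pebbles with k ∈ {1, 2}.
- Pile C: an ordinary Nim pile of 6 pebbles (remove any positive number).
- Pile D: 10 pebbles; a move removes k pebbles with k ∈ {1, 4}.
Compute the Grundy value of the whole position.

Grundy values for pile A (subtraction set {3, 6}):
k:     0  1  2  3  4  5  6  7  8  9
g(k):  0  0  0  1  1  1  2  2  2  0
So g(9) = 0.
For pile B, compute g(0), g(1), … with moves {1, 2}:
k:     0  1  2  3  4  5  6  7  8  9
g(k):  0  1  2  0  1  2  0  1  2  0
So g(9) = 0.
Pile C is a plain Nim pile of size 6, so its Grundy value is 6.
For pile D, compute g(0), g(1), … with moves {1, 4}:
g(0) = mex{} = 0
g(1) = mex{0} = 1
g(2) = mex{1} = 0
g(3) = mex{0} = 1
g(4) = mex{0,1} = 2
g(5) = mex{1,2} = 0
g(6) = mex{0} = 1
g(7) = mex{1} = 0
g(8) = mex{0,2} = 1
g(9) = mex{0,1} = 2
g(10) = mex{1,2} = 0
So g(10) = 0.
The value of a disjunctive sum is the nim-sum of the parts.
Combined value = 0 ⊕ 0 ⊕ 6 ⊕ 0 = 6.

6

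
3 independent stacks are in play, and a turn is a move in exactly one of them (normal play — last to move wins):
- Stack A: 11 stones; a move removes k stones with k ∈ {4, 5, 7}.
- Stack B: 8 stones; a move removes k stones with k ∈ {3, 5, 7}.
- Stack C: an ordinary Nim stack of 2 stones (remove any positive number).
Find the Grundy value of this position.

0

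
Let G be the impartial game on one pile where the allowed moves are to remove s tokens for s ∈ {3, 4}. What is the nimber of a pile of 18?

1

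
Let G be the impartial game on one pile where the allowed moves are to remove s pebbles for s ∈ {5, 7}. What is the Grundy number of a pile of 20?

1

Compute g(0), g(1), … for moves {5, 7}:
k:     0  1  2  3  4  5  6  7  8  9 10 11 12 13 14 15 16 17 18 19 20
g(k):  0  0  0  0  0  1  1  1  1  1  2  2  0  0  0  0  0  1  1  1  1
So g(20) = 1.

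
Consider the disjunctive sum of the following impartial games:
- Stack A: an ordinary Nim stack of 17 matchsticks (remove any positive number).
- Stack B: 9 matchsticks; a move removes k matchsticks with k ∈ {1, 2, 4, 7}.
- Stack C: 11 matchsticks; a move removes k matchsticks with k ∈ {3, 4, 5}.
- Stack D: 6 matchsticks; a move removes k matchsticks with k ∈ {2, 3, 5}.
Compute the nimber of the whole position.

Stack A is a plain Nim stack of size 17, so its Grundy value is 17.
Build the Grundy sequence for stack B with g(k) = mex{g(k−s) : s ∈ {1, 2, 4, 7}, s ≤ k}:
g(0) = mex{} = 0
g(1) = mex{0} = 1
g(2) = mex{0,1} = 2
g(3) = mex{1,2} = 0
g(4) = mex{0,2} = 1
g(5) = mex{0,1} = 2
g(6) = mex{1,2} = 0
g(7) = mex{0,2} = 1
g(8) = mex{0,1} = 2
g(9) = mex{1,2} = 0
So g(9) = 0.
Build the Grundy sequence for stack C with g(k) = mex{g(k−s) : s ∈ {3, 4, 5}, s ≤ k}:
g(0) = mex{} = 0
g(1) = mex{} = 0
g(2) = mex{} = 0
g(3) = mex{0} = 1
g(4) = mex{0} = 1
g(5) = mex{0} = 1
g(6) = mex{0,1} = 2
g(7) = mex{0,1} = 2
g(8) = mex{1} = 0
g(9) = mex{1,2} = 0
g(10) = mex{1,2} = 0
g(11) = mex{0,2} = 1
So g(11) = 1.
Build the Grundy sequence for stack D with g(k) = mex{g(k−s) : s ∈ {2, 3, 5}, s ≤ k}:
k:     0  1  2  3  4  5  6
g(k):  0  0  1  1  2  2  3
So g(6) = 3.
By the Sprague-Grundy theorem, the Grundy value of a sum of independent games is the XOR of the component values.
Combined value = 17 XOR 0 XOR 1 XOR 3 = 19.

19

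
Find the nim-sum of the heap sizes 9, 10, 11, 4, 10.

6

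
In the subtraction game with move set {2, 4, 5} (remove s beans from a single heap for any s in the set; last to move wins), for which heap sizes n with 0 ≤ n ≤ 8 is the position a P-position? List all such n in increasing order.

0, 1, 7, 8

Compute g(0), g(1), … for moves {2, 4, 5}:
g(0) = mex{} = 0
g(1) = mex{} = 0
g(2) = mex{0} = 1
g(3) = mex{0} = 1
g(4) = mex{0,1} = 2
g(5) = mex{0,1} = 2
g(6) = mex{0,1,2} = 3
g(7) = mex{1,2} = 0
g(8) = mex{1,2,3} = 0
The P-positions (g = 0) in 0..8 are 0, 1, 7, 8.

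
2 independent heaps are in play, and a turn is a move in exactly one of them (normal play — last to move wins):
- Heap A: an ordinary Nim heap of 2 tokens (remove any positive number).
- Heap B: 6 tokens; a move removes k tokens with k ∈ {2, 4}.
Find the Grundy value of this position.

2

Heap A is a plain Nim heap of size 2, so its Grundy value is 2.
For heap B, compute g(0), g(1), … with moves {2, 4}:
k:     0  1  2  3  4  5  6
g(k):  0  0  1  1  2  2  0
So g(6) = 0.
The value of a disjunctive sum is the nim-sum of the parts.
Combined value = 2 ⊕ 0 = 2.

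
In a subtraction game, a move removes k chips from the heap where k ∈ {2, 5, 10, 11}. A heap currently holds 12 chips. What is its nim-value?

Compute g(0), g(1), … for moves {2, 5, 10, 11}:
k:     0  1  2  3  4  5  6  7  8  9 10 11 12
g(k):  0  0  1  1  0  2  1  0  0  1  1  2  2
So g(12) = 2.

2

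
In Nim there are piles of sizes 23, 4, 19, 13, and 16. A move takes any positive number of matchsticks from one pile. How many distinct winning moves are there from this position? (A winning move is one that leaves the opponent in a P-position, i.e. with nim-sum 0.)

3

Compute the nim-sum pairwise:
23 ⊕ 4 = 19
19 ⊕ 19 = 0
0 ⊕ 13 = 13
13 ⊕ 16 = 29
The overall nim-sum is X = 29. A pile of size p has a winning move iff p XOR X < p (reduce it to p XOR X).
  23: 23 XOR 29 = 10 < 23 — winning move (to 10).
  4: 4 XOR 29 = 25 ≥ 4 — no move.
  19: 19 XOR 29 = 14 < 19 — winning move (to 14).
  13: 13 XOR 29 = 16 ≥ 13 — no move.
  16: 16 XOR 29 = 13 < 16 — winning move (to 13).
That gives 3 winning moves.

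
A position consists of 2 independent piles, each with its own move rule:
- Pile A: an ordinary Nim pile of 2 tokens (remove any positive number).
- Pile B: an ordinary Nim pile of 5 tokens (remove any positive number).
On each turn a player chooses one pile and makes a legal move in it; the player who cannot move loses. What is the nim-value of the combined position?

7

Pile A is a plain Nim pile of size 2, so its Grundy value is 2.
Pile B is a plain Nim pile of size 5, so its Grundy value is 5.
The value of a disjunctive sum is the nim-sum of the parts.
Combined value = 2 ⊕ 5 = 7.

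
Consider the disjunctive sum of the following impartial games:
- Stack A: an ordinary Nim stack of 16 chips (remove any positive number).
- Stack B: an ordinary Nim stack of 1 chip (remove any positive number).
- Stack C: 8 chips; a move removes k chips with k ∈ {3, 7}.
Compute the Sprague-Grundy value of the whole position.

19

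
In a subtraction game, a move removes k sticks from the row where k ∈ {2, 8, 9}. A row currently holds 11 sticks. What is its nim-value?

0

Grundy values for subtraction set {2, 8, 9}:
g(0) = mex{} = 0
g(1) = mex{} = 0
g(2) = mex{0} = 1
g(3) = mex{0} = 1
g(4) = mex{1} = 0
g(5) = mex{1} = 0
g(6) = mex{0} = 1
g(7) = mex{0} = 1
g(8) = mex{0,1} = 2
g(9) = mex{0,1} = 2
g(10) = mex{0,1,2} = 3
g(11) = mex{1,2} = 0
So g(11) = 0.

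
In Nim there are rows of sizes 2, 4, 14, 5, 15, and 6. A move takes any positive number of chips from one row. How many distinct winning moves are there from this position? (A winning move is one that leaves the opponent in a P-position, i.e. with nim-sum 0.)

5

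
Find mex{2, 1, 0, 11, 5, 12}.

3

The values 0, 1, 2 are all present; 3 is the first non-negative integer missing from the set.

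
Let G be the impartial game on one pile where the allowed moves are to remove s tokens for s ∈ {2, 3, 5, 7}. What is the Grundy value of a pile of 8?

Grundy values for subtraction set {2, 3, 5, 7}:
g(0) = mex{} = 0
g(1) = mex{} = 0
g(2) = mex{0} = 1
g(3) = mex{0} = 1
g(4) = mex{0,1} = 2
g(5) = mex{0,1} = 2
g(6) = mex{0,1,2} = 3
g(7) = mex{0,1,2} = 3
g(8) = mex{0,1,2,3} = 4
So g(8) = 4.

4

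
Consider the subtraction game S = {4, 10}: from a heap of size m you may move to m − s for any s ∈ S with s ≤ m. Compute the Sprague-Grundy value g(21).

1

Compute g(0), g(1), … for moves {4, 10}:
k:     0  1  2  3  4  5  6  7  8  9 10 11 12 13 14 15 16 17 18 19 20 21
g(k):  0  0  0  0  1  1  1  1  0  0  2  2  1  1  0  0  0  0  1  1  1  1
So g(21) = 1.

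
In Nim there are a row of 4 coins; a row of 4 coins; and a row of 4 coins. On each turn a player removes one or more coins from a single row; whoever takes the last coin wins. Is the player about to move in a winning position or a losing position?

Nim-sum: 4 ^ 4 ^ 4 = 4.
The nim-sum is 4 ≠ 0, so this is an N-position: the player to move can win.

Winning position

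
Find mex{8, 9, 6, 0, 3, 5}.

1

0 is in the set but 1 is not, so the mex is 1.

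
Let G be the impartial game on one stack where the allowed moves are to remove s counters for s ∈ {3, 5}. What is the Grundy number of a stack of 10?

0

Grundy values for subtraction set {3, 5}:
k:     0  1  2  3  4  5  6  7  8  9 10
g(k):  0  0  0  1  1  1  2  2  0  0  0
So g(10) = 0.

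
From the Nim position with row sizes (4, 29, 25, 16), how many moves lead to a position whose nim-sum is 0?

3

Bitwise XOR of the heap sizes:
  00100  (4)
  11101  (29)
  11001  (25)
  10000  (16)
  -----
  10000  (16)
The overall nim-sum is X = 16. A row of size p has a winning move iff p XOR X < p (reduce it to p XOR X).
  4: 4 XOR 16 = 20 ≥ 4 — no move.
  29: 29 XOR 16 = 13 < 29 — winning move (to 13).
  25: 25 XOR 16 = 9 < 25 — winning move (to 9).
  16: 16 XOR 16 = 0 < 16 — winning move (to 0).
That gives 3 winning moves.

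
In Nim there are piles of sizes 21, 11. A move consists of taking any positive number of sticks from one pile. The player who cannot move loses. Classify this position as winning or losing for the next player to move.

Compute the nim-sum pairwise:
21 ^ 11 = 30
The nim-sum is 30 ≠ 0, so this is an N-position: the player to move can win.

Winning position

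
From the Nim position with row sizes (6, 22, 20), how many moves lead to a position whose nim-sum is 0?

3

Compute the nim-sum pairwise:
6 ⊕ 22 = 16
16 ⊕ 20 = 4
The overall nim-sum is X = 4. A row of size p has a winning move iff p XOR X < p (reduce it to p XOR X).
  6: 6 XOR 4 = 2 < 6 — winning move (to 2).
  22: 22 XOR 4 = 18 < 22 — winning move (to 18).
  20: 20 XOR 4 = 16 < 20 — winning move (to 16).
That gives 3 winning moves.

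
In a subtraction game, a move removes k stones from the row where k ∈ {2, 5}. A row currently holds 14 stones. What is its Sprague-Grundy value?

0

Build the Grundy sequence with g(k) = mex{g(k−s) : s ∈ {2, 5}, s ≤ k}:
k:     0  1  2  3  4  5  6  7  8  9 10 11 12 13 14
g(k):  0  0  1  1  0  2  1  0  0  1  1  0  2  1  0
So g(14) = 0.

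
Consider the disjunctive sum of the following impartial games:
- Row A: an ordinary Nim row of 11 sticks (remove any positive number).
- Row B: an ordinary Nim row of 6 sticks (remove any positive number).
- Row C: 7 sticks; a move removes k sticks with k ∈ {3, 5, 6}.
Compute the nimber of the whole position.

15

Row A is a plain Nim row of size 11, so its Grundy value is 11.
Row B is a plain Nim row of size 6, so its Grundy value is 6.
Build the Grundy sequence for row C with g(k) = mex{g(k−s) : s ∈ {3, 5, 6}, s ≤ k}:
k:     0  1  2  3  4  5  6  7
g(k):  0  0  0  1  1  1  2  2
So g(7) = 2.
By the Sprague-Grundy theorem, the Grundy value of a sum of independent games is the XOR of the component values.
Combined value = 11 ⊕ 6 ⊕ 2 = 15.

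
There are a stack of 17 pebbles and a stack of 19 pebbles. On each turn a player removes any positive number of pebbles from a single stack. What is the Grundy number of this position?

Compute the nim-sum pairwise:
17 XOR 19 = 2

2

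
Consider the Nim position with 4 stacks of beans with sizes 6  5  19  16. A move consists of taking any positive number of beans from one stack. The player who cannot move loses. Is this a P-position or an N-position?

Compute the nim-sum pairwise:
6 ^ 5 = 3
3 ^ 19 = 16
16 ^ 16 = 0
The nim-sum is 0, so this is a P-position: the player to move is in a losing position under optimal play.

P-position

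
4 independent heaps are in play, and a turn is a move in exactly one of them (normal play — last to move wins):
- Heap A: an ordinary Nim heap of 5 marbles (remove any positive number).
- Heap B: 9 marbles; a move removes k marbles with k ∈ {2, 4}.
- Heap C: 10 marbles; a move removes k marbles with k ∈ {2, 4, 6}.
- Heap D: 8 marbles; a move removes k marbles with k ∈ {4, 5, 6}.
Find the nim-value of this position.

7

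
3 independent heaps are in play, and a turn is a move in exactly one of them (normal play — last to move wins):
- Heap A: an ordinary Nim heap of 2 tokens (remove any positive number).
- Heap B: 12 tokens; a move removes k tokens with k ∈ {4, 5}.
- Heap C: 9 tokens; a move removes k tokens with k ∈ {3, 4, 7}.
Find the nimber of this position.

1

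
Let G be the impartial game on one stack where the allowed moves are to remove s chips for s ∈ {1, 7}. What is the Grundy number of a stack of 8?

0

Grundy values for subtraction set {1, 7}:
g(0) = mex{} = 0
g(1) = mex{0} = 1
g(2) = mex{1} = 0
g(3) = mex{0} = 1
g(4) = mex{1} = 0
g(5) = mex{0} = 1
g(6) = mex{1} = 0
g(7) = mex{0} = 1
g(8) = mex{1} = 0
So g(8) = 0.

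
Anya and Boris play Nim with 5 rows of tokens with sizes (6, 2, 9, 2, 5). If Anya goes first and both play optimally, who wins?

Anya wins

Nim-sum: 6 ⊕ 2 ⊕ 9 ⊕ 2 ⊕ 5 = 10.
The nim-sum is 10 ≠ 0, so this is an N-position: the player to move can win; Anya has a winning move.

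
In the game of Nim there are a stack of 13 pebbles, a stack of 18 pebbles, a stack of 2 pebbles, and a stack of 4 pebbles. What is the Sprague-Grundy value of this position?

25

Nim-sum: 13 ^ 18 ^ 2 ^ 4 = 25.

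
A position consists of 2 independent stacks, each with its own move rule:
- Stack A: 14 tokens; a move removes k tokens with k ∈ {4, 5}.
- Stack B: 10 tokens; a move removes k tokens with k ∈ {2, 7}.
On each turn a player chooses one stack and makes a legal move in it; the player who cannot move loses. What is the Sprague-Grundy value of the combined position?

1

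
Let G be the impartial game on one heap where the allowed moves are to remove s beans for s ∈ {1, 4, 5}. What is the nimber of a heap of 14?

Grundy values for subtraction set {1, 4, 5}:
g(0) = mex{} = 0
g(1) = mex{0} = 1
g(2) = mex{1} = 0
g(3) = mex{0} = 1
g(4) = mex{0,1} = 2
g(5) = mex{0,1,2} = 3
g(6) = mex{0,1,3} = 2
g(7) = mex{0,1,2} = 3
g(8) = mex{1,2,3} = 0
g(9) = mex{0,2,3} = 1
g(10) = mex{1,2,3} = 0
g(11) = mex{0,2,3} = 1
g(12) = mex{0,1,3} = 2
g(13) = mex{0,1,2} = 3
g(14) = mex{0,1,3} = 2
So g(14) = 2.

2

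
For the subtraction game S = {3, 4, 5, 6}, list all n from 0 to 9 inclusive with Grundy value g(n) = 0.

0, 1, 2, 9

Build the Grundy sequence with g(k) = mex{g(k−s) : s ∈ {3, 4, 5, 6}, s ≤ k}:
g(0) = mex{} = 0
g(1) = mex{} = 0
g(2) = mex{} = 0
g(3) = mex{0} = 1
g(4) = mex{0} = 1
g(5) = mex{0} = 1
g(6) = mex{0,1} = 2
g(7) = mex{0,1} = 2
g(8) = mex{0,1} = 2
g(9) = mex{1,2} = 0
The P-positions (g = 0) in 0..9 are 0, 1, 2, 9.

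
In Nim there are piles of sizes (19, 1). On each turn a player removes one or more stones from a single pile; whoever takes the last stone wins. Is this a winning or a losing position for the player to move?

Bitwise XOR of the heap sizes:
  10011  (19)
  00001  (1)
  -----
  10010  (18)
The nim-sum is 18 ≠ 0, so this is an N-position: the player to move can win.

Winning position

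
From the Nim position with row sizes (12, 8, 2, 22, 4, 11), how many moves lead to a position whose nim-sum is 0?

1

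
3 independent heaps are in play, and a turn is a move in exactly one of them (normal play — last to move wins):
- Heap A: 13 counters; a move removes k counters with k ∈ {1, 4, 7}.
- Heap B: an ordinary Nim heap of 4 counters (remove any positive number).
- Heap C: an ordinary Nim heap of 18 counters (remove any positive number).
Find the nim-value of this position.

Grundy values for heap A (subtraction set {1, 4, 7}):
k:     0  1  2  3  4  5  6  7  8  9 10 11 12 13
g(k):  0  1  0  1  2  0  1  2  0  1  0  1  2  0
So g(13) = 0.
Heap B is a plain Nim heap of size 4, so its Grundy value is 4.
Heap C is a plain Nim heap of size 18, so its Grundy value is 18.
The value of a disjunctive sum is the nim-sum of the parts.
Combined value = 0 ⊕ 4 ⊕ 18 = 22.

22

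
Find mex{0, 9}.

1

0 is in the set but 1 is not, so the mex is 1.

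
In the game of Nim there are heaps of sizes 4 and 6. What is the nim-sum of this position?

2

Nim-sum: 4 ⊕ 6 = 2.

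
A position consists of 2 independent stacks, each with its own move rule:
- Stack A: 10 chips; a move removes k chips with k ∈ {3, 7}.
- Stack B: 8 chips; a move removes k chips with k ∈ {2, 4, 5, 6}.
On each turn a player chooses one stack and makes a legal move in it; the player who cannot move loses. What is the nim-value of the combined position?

0

Grundy values for stack A (subtraction set {3, 7}):
k:     0  1  2  3  4  5  6  7  8  9 10
g(k):  0  0  0  1  1  1  0  2  2  1  0
So g(10) = 0.
Build the Grundy sequence for stack B with g(k) = mex{g(k−s) : s ∈ {2, 4, 5, 6}, s ≤ k}:
k:     0  1  2  3  4  5  6  7  8
g(k):  0  0  1  1  2  2  3  3  0
So g(8) = 0.
The value of a disjunctive sum is the nim-sum of the parts.
Combined value = 0 XOR 0 = 0.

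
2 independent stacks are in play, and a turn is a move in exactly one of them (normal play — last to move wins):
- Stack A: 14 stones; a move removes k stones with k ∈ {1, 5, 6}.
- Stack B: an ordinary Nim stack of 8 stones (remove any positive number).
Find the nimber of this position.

9

Build the Grundy sequence for stack A with g(k) = mex{g(k−s) : s ∈ {1, 5, 6}, s ≤ k}:
g(0) = mex{} = 0
g(1) = mex{0} = 1
g(2) = mex{1} = 0
g(3) = mex{0} = 1
g(4) = mex{1} = 0
g(5) = mex{0} = 1
g(6) = mex{0,1} = 2
g(7) = mex{0,1,2} = 3
g(8) = mex{0,1,3} = 2
g(9) = mex{0,1,2} = 3
g(10) = mex{0,1,3} = 2
g(11) = mex{1,2} = 0
g(12) = mex{0,2,3} = 1
g(13) = mex{1,2,3} = 0
g(14) = mex{0,2,3} = 1
So g(14) = 1.
Stack B is a plain Nim stack of size 8, so its Grundy value is 8.
By the Sprague-Grundy theorem, the Grundy value of a sum of independent games is the XOR of the component values.
Combined value = 1 XOR 8 = 9.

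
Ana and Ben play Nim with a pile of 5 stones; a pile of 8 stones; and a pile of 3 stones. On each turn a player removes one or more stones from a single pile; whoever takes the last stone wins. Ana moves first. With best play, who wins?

Bitwise XOR of the heap sizes:
  0101  (5)
  1000  (8)
  0011  (3)
  ----
  1110  (14)
The nim-sum is 14 ≠ 0, so this is an N-position: the player to move can win; Ana has a winning move.

Ana wins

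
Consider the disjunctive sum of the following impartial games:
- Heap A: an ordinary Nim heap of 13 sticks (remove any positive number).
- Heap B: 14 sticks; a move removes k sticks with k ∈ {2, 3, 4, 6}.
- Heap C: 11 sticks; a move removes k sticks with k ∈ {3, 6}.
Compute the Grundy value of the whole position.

Heap A is a plain Nim heap of size 13, so its Grundy value is 13.
Grundy values for heap B (subtraction set {2, 3, 4, 6}):
g(0) = mex{} = 0
g(1) = mex{} = 0
g(2) = mex{0} = 1
g(3) = mex{0} = 1
g(4) = mex{0,1} = 2
g(5) = mex{0,1} = 2
g(6) = mex{0,1,2} = 3
g(7) = mex{0,1,2} = 3
g(8) = mex{1,2,3} = 0
g(9) = mex{1,2,3} = 0
g(10) = mex{0,2,3} = 1
g(11) = mex{0,2,3} = 1
g(12) = mex{0,1,3} = 2
g(13) = mex{0,1,3} = 2
g(14) = mex{0,1,2} = 3
So g(14) = 3.
Build the Grundy sequence for heap C with g(k) = mex{g(k−s) : s ∈ {3, 6}, s ≤ k}:
k:     0  1  2  3  4  5  6  7  8  9 10 11
g(k):  0  0  0  1  1  1  2  2  2  0  0  0
So g(11) = 0.
The value of a disjunctive sum is the nim-sum of the parts.
Combined value = 13 ⊕ 3 ⊕ 0 = 14.

14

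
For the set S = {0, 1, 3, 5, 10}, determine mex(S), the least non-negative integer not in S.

The values 0, 1 are all present; 2 is the first non-negative integer missing from the set.

2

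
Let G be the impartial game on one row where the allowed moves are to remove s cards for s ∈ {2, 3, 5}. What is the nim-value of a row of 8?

0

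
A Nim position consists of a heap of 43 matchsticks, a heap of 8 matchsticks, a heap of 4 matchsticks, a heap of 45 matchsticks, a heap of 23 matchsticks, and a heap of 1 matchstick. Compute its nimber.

28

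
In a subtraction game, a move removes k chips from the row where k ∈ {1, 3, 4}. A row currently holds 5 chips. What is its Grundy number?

3

Build the Grundy sequence with g(k) = mex{g(k−s) : s ∈ {1, 3, 4}, s ≤ k}:
k:     0  1  2  3  4  5
g(k):  0  1  0  1  2  3
So g(5) = 3.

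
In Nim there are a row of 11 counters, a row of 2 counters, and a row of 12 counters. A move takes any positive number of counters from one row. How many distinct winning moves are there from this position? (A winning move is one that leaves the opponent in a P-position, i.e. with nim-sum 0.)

Compute the nim-sum pairwise:
11 XOR 2 = 9
9 XOR 12 = 5
The overall nim-sum is X = 5. A row of size p has a winning move iff p XOR X < p (reduce it to p XOR X).
  11: 11 XOR 5 = 14 ≥ 11 — no move.
  2: 2 XOR 5 = 7 ≥ 2 — no move.
  12: 12 XOR 5 = 9 < 12 — winning move (to 9).
That gives 1 winning move.

1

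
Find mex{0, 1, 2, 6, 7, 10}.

3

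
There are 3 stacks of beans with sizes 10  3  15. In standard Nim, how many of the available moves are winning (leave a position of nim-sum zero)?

1

Compute the nim-sum pairwise:
10 ^ 3 = 9
9 ^ 15 = 6
The overall nim-sum is X = 6. A stack of size p has a winning move iff p XOR X < p (reduce it to p XOR X).
  10: 10 XOR 6 = 12 ≥ 10 — no move.
  3: 3 XOR 6 = 5 ≥ 3 — no move.
  15: 15 XOR 6 = 9 < 15 — winning move (to 9).
That gives 1 winning move.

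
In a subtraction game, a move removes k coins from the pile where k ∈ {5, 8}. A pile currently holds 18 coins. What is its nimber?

Grundy values for subtraction set {5, 8}:
k:     0  1  2  3  4  5  6  7  8  9 10 11 12 13 14 15 16 17 18
g(k):  0  0  0  0  0  1  1  1  1  1  2  2  2  0  0  0  0  0  1
So g(18) = 1.

1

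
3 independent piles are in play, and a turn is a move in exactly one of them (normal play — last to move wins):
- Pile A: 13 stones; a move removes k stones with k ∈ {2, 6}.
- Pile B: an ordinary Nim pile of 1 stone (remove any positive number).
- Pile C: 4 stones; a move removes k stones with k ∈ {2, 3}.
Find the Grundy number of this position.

For pile A, compute g(0), g(1), … with moves {2, 6}:
k:     0  1  2  3  4  5  6  7  8  9 10 11 12 13
g(k):  0  0  1  1  0  0  1  1  0  0  1  1  0  0
So g(13) = 0.
Pile B is a plain Nim pile of size 1, so its Grundy value is 1.
Grundy values for pile C (subtraction set {2, 3}):
k:     0  1  2  3  4
g(k):  0  0  1  1  2
So g(4) = 2.
By the Sprague-Grundy theorem, the Grundy value of a sum of independent games is the XOR of the component values.
Combined value = 0 ⊕ 1 ⊕ 2 = 3.

3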